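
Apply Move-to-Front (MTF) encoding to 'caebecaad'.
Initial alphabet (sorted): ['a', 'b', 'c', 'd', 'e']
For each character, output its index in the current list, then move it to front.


MTF encoding:
'c': index 2 in ['a', 'b', 'c', 'd', 'e'] -> ['c', 'a', 'b', 'd', 'e']
'a': index 1 in ['c', 'a', 'b', 'd', 'e'] -> ['a', 'c', 'b', 'd', 'e']
'e': index 4 in ['a', 'c', 'b', 'd', 'e'] -> ['e', 'a', 'c', 'b', 'd']
'b': index 3 in ['e', 'a', 'c', 'b', 'd'] -> ['b', 'e', 'a', 'c', 'd']
'e': index 1 in ['b', 'e', 'a', 'c', 'd'] -> ['e', 'b', 'a', 'c', 'd']
'c': index 3 in ['e', 'b', 'a', 'c', 'd'] -> ['c', 'e', 'b', 'a', 'd']
'a': index 3 in ['c', 'e', 'b', 'a', 'd'] -> ['a', 'c', 'e', 'b', 'd']
'a': index 0 in ['a', 'c', 'e', 'b', 'd'] -> ['a', 'c', 'e', 'b', 'd']
'd': index 4 in ['a', 'c', 'e', 'b', 'd'] -> ['d', 'a', 'c', 'e', 'b']


Output: [2, 1, 4, 3, 1, 3, 3, 0, 4]


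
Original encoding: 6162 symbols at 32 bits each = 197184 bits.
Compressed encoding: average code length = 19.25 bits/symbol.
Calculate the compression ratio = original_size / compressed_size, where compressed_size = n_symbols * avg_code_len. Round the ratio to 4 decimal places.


original_size = n_symbols * orig_bits = 6162 * 32 = 197184 bits
compressed_size = n_symbols * avg_code_len = 6162 * 19.25 = 118618.5 bits
ratio = original_size / compressed_size = 197184 / 118618.5 = 1.6623

Compression ratio = 1.6623


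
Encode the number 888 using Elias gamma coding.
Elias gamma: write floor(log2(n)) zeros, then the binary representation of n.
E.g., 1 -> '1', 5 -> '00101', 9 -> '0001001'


num_bits = floor(log2(888)) + 1 = 10
leading_zeros = num_bits - 1 = 9
binary(888) = 1101111000

Elias gamma(888) = '000000000' + '1101111000' = 0000000001101111000 (19 bits)


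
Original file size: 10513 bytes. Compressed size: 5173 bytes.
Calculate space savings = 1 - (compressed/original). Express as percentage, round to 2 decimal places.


ratio = compressed/original = 5173/10513 = 0.492057
savings = 1 - ratio = 1 - 0.492057 = 0.507943
as a percentage: 0.507943 * 100 = 50.79%

Space savings = 1 - 5173/10513 = 50.79%


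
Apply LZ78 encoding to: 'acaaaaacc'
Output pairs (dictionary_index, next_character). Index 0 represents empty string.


LZ78 encoding steps:
Dictionary: {0: ''}
Step 1: w='' (idx 0), next='a' -> output (0, 'a'), add 'a' as idx 1
Step 2: w='' (idx 0), next='c' -> output (0, 'c'), add 'c' as idx 2
Step 3: w='a' (idx 1), next='a' -> output (1, 'a'), add 'aa' as idx 3
Step 4: w='aa' (idx 3), next='a' -> output (3, 'a'), add 'aaa' as idx 4
Step 5: w='c' (idx 2), next='c' -> output (2, 'c'), add 'cc' as idx 5


Encoded: [(0, 'a'), (0, 'c'), (1, 'a'), (3, 'a'), (2, 'c')]


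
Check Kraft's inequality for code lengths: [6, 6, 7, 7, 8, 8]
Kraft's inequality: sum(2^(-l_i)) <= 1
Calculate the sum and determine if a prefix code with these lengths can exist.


Sum = 2^(-6) + 2^(-6) + 2^(-7) + 2^(-7) + 2^(-8) + 2^(-8)
    = 0.015625 + 0.015625 + 0.0078125 + 0.0078125 + 0.00390625 + 0.00390625
    = 14/256 = 0.0546875
Since 0.0546875 <= 1, Kraft's inequality IS satisfied.
A prefix code with these lengths CAN exist.

Kraft sum = 0.0546875. Satisfied.


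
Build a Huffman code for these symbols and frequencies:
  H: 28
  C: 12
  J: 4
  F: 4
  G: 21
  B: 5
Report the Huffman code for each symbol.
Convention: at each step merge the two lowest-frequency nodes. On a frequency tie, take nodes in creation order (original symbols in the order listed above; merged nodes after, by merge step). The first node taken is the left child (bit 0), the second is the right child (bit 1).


Huffman tree construction:
Step 1: Merge J(4) + F(4) = 8
Step 2: Merge B(5) + (J+F)(8) = 13
Step 3: Merge C(12) + (B+(J+F))(13) = 25
Step 4: Merge G(21) + (C+(B+(J+F)))(25) = 46
Step 5: Merge H(28) + (G+(C+(B+(J+F))))(46) = 74
Read each symbol's code off the tree from the root (left child = 0, right child = 1).

Codes:
  H: 0 (length 1)
  C: 110 (length 3)
  J: 11110 (length 5)
  F: 11111 (length 5)
  G: 10 (length 2)
  B: 1110 (length 4)
Average code length: 166/74 = 2.2432 bits/symbol


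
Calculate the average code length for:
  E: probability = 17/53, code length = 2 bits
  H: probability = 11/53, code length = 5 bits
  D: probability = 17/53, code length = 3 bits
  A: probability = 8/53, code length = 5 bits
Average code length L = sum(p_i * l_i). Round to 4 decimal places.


Weighted contributions p_i * l_i:
  E: (17/53) * 2 = 34/53
  H: (11/53) * 5 = 55/53
  D: (17/53) * 3 = 51/53
  A: (8/53) * 5 = 40/53
Sum = (34 + 55 + 51 + 40)/53 = 180/53

L = 180/53 = 3.3962 bits/symbol


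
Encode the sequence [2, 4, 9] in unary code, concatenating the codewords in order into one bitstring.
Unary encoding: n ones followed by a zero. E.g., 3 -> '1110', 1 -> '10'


Encode each number as n ones followed by a terminating 0:
  2 -> 110 (3 bits)
  4 -> 11110 (5 bits)
  9 -> 1111111110 (10 bits)
Total length = 3 + 5 + 10 = 18 bits.

Unary([2, 4, 9]) = 110111101111111110 (18 bits)


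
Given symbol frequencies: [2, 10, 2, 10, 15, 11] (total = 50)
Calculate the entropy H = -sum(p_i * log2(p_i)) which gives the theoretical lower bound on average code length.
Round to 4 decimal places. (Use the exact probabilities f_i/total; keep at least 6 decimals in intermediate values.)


Per-symbol terms -p_i * log2(p_i) with p_i = f_i/50:
  p = 2/50 = 0.040000: log2(p) = -4.643856, -p*log2(p) = 0.185754
  p = 10/50 = 0.200000: log2(p) = -2.321928, -p*log2(p) = 0.464386
  p = 2/50 = 0.040000: log2(p) = -4.643856, -p*log2(p) = 0.185754
  p = 10/50 = 0.200000: log2(p) = -2.321928, -p*log2(p) = 0.464386
  p = 15/50 = 0.300000: log2(p) = -1.736966, -p*log2(p) = 0.521090
  p = 11/50 = 0.220000: log2(p) = -2.184425, -p*log2(p) = 0.480573
H = 0.185754 + 0.464386 + 0.185754 + 0.464386 + 0.521090 + 0.480573 = 2.301943

H = 2.3019 bits/symbol


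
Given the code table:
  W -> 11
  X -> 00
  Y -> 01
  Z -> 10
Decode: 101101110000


Decoding:
10 -> Z
11 -> W
01 -> Y
11 -> W
00 -> X
00 -> X


Result: ZWYWXX


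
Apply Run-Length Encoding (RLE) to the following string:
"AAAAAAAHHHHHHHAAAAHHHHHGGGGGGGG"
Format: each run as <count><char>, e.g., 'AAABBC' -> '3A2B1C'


Scanning runs left to right:
  i=0: run of 'A' x 7 -> '7A'
  i=7: run of 'H' x 7 -> '7H'
  i=14: run of 'A' x 4 -> '4A'
  i=18: run of 'H' x 5 -> '5H'
  i=23: run of 'G' x 8 -> '8G'

RLE = 7A7H4A5H8G


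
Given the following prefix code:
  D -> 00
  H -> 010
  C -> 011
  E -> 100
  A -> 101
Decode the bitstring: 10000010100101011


Decoding step by step:
Bits 100 -> E
Bits 00 -> D
Bits 010 -> H
Bits 100 -> E
Bits 101 -> A
Bits 011 -> C


Decoded message: EDHEAC


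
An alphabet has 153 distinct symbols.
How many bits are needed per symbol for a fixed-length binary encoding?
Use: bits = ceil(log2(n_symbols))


log2(153) = 7.2574
Bracket: 2^7 = 128 < 153 <= 2^8 = 256
So ceil(log2(153)) = 8

bits = ceil(log2(153)) = ceil(7.2574) = 8 bits


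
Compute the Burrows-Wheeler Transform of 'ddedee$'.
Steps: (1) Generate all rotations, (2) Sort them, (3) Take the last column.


Rotations (sorted):
  0: $ddedee -> last char: e
  1: ddedee$ -> last char: $
  2: dedee$d -> last char: d
  3: dee$dde -> last char: e
  4: e$ddede -> last char: e
  5: edee$dd -> last char: d
  6: ee$dded -> last char: d


BWT = e$deedd


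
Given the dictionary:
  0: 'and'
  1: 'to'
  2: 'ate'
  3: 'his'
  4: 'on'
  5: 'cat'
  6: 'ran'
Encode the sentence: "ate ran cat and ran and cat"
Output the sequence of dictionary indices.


Look up each word in the dictionary:
  'ate' -> 2
  'ran' -> 6
  'cat' -> 5
  'and' -> 0
  'ran' -> 6
  'and' -> 0
  'cat' -> 5

Encoded: [2, 6, 5, 0, 6, 0, 5]


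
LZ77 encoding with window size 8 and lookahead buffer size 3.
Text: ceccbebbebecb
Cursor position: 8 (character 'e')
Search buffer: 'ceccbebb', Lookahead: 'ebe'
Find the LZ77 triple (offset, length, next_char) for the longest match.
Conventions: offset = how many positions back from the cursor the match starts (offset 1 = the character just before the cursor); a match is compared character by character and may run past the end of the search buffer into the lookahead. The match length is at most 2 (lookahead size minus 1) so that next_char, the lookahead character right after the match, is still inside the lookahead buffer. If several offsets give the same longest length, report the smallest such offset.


Try each offset into the search buffer:
  offset=1 (pos 7, char 'b'): match length 0
  offset=2 (pos 6, char 'b'): match length 0
  offset=3 (pos 5, char 'e'): match length 2
  offset=4 (pos 4, char 'b'): match length 0
  offset=5 (pos 3, char 'c'): match length 0
  offset=6 (pos 2, char 'c'): match length 0
  offset=7 (pos 1, char 'e'): match length 1
  offset=8 (pos 0, char 'c'): match length 0
Longest match has length 2 at offset 3.
next_char = character at position 8 + 2 = 10 -> 'e'

Best match: offset=3, length=2 (matching 'eb' starting at position 5)
LZ77 triple: (3, 2, 'e')


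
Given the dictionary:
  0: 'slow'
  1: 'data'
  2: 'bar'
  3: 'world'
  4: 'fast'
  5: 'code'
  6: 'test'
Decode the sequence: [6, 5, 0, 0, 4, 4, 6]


Look up each index in the dictionary:
  6 -> 'test'
  5 -> 'code'
  0 -> 'slow'
  0 -> 'slow'
  4 -> 'fast'
  4 -> 'fast'
  6 -> 'test'

Decoded: "test code slow slow fast fast test"


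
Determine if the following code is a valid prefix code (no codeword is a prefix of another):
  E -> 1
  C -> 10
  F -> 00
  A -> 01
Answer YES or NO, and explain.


Checking each pair (does one codeword prefix another?):
  E='1' vs C='10': prefix -- VIOLATION

NO -- this is NOT a valid prefix code. E (1) is a prefix of C (10).


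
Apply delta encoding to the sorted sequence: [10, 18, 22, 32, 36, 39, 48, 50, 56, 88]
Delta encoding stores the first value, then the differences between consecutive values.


First value: 10
Deltas:
  18 - 10 = 8
  22 - 18 = 4
  32 - 22 = 10
  36 - 32 = 4
  39 - 36 = 3
  48 - 39 = 9
  50 - 48 = 2
  56 - 50 = 6
  88 - 56 = 32


Delta encoded: [10, 8, 4, 10, 4, 3, 9, 2, 6, 32]


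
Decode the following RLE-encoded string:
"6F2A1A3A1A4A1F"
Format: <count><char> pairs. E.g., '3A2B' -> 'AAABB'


Expanding each <count><char> pair:
  6F -> 'FFFFFF'
  2A -> 'AA'
  1A -> 'A'
  3A -> 'AAA'
  1A -> 'A'
  4A -> 'AAAA'
  1F -> 'F'

Decoded = FFFFFFAAAAAAAAAAAF


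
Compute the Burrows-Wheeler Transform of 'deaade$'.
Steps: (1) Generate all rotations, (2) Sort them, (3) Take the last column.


Rotations (sorted):
  0: $deaade -> last char: e
  1: aade$de -> last char: e
  2: ade$dea -> last char: a
  3: de$deaa -> last char: a
  4: deaade$ -> last char: $
  5: e$deaad -> last char: d
  6: eaade$d -> last char: d


BWT = eeaa$dd


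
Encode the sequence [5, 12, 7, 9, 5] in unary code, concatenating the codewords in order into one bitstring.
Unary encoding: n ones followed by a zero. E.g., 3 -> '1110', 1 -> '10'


Encode each number as n ones followed by a terminating 0:
  5 -> 111110 (6 bits)
  12 -> 1111111111110 (13 bits)
  7 -> 11111110 (8 bits)
  9 -> 1111111110 (10 bits)
  5 -> 111110 (6 bits)
Total length = 6 + 13 + 8 + 10 + 6 = 43 bits.

Unary([5, 12, 7, 9, 5]) = 1111101111111111110111111101111111110111110 (43 bits)


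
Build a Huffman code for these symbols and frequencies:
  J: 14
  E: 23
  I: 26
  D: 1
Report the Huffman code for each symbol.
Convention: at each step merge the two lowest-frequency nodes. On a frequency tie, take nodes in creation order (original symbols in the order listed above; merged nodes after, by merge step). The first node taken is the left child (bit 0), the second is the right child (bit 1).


Huffman tree construction:
Step 1: Merge D(1) + J(14) = 15
Step 2: Merge (D+J)(15) + E(23) = 38
Step 3: Merge I(26) + ((D+J)+E)(38) = 64
Read each symbol's code off the tree from the root (left child = 0, right child = 1).

Codes:
  J: 101 (length 3)
  E: 11 (length 2)
  I: 0 (length 1)
  D: 100 (length 3)
Average code length: 117/64 = 1.8281 bits/symbol


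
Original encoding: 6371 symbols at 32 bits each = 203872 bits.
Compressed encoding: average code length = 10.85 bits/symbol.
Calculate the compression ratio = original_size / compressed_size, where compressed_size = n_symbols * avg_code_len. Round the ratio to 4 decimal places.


original_size = n_symbols * orig_bits = 6371 * 32 = 203872 bits
compressed_size = n_symbols * avg_code_len = 6371 * 10.85 = 69125.35 bits
ratio = original_size / compressed_size = 203872 / 69125.35 = 2.9493

Compression ratio = 2.9493


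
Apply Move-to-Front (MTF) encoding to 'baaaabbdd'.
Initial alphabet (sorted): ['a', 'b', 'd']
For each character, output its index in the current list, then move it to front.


MTF encoding:
'b': index 1 in ['a', 'b', 'd'] -> ['b', 'a', 'd']
'a': index 1 in ['b', 'a', 'd'] -> ['a', 'b', 'd']
'a': index 0 in ['a', 'b', 'd'] -> ['a', 'b', 'd']
'a': index 0 in ['a', 'b', 'd'] -> ['a', 'b', 'd']
'a': index 0 in ['a', 'b', 'd'] -> ['a', 'b', 'd']
'b': index 1 in ['a', 'b', 'd'] -> ['b', 'a', 'd']
'b': index 0 in ['b', 'a', 'd'] -> ['b', 'a', 'd']
'd': index 2 in ['b', 'a', 'd'] -> ['d', 'b', 'a']
'd': index 0 in ['d', 'b', 'a'] -> ['d', 'b', 'a']


Output: [1, 1, 0, 0, 0, 1, 0, 2, 0]


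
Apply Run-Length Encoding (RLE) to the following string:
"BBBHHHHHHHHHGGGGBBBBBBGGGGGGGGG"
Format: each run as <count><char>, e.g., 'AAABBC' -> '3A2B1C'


Scanning runs left to right:
  i=0: run of 'B' x 3 -> '3B'
  i=3: run of 'H' x 9 -> '9H'
  i=12: run of 'G' x 4 -> '4G'
  i=16: run of 'B' x 6 -> '6B'
  i=22: run of 'G' x 9 -> '9G'

RLE = 3B9H4G6B9G


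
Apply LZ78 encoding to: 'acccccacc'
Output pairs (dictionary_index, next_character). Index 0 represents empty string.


LZ78 encoding steps:
Dictionary: {0: ''}
Step 1: w='' (idx 0), next='a' -> output (0, 'a'), add 'a' as idx 1
Step 2: w='' (idx 0), next='c' -> output (0, 'c'), add 'c' as idx 2
Step 3: w='c' (idx 2), next='c' -> output (2, 'c'), add 'cc' as idx 3
Step 4: w='cc' (idx 3), next='a' -> output (3, 'a'), add 'cca' as idx 4
Step 5: w='cc' (idx 3), end of input -> output (3, '')


Encoded: [(0, 'a'), (0, 'c'), (2, 'c'), (3, 'a'), (3, '')]


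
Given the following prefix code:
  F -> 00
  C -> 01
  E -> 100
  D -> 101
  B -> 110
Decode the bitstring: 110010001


Decoding step by step:
Bits 110 -> B
Bits 01 -> C
Bits 00 -> F
Bits 01 -> C


Decoded message: BCFC


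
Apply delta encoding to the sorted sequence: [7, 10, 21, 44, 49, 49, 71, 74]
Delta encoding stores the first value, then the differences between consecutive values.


First value: 7
Deltas:
  10 - 7 = 3
  21 - 10 = 11
  44 - 21 = 23
  49 - 44 = 5
  49 - 49 = 0
  71 - 49 = 22
  74 - 71 = 3


Delta encoded: [7, 3, 11, 23, 5, 0, 22, 3]


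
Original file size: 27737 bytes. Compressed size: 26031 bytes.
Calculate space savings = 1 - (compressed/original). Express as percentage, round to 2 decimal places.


ratio = compressed/original = 26031/27737 = 0.938494
savings = 1 - ratio = 1 - 0.938494 = 0.061506
as a percentage: 0.061506 * 100 = 6.15%

Space savings = 1 - 26031/27737 = 6.15%


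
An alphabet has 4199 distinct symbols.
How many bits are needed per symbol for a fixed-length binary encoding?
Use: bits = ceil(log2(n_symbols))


log2(4199) = 12.0358
Bracket: 2^12 = 4096 < 4199 <= 2^13 = 8192
So ceil(log2(4199)) = 13

bits = ceil(log2(4199)) = ceil(12.0358) = 13 bits


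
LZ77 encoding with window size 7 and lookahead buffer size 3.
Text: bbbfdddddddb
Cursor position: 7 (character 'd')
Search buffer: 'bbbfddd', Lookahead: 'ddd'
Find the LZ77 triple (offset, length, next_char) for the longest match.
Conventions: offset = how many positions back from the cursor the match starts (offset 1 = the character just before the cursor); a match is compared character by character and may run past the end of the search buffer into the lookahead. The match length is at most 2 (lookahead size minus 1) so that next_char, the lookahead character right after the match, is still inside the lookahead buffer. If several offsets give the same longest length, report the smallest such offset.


Try each offset into the search buffer:
  offset=1 (pos 6, char 'd'): match length 2
  offset=2 (pos 5, char 'd'): match length 2
  offset=3 (pos 4, char 'd'): match length 2
  offset=4 (pos 3, char 'f'): match length 0
  offset=5 (pos 2, char 'b'): match length 0
  offset=6 (pos 1, char 'b'): match length 0
  offset=7 (pos 0, char 'b'): match length 0
Longest match has length 2, found at offsets 1, 2, 3; take the smallest, offset 1.
next_char = character at position 7 + 2 = 9 -> 'd'

Best match: offset=1, length=2 (matching 'dd' starting at position 6)
LZ77 triple: (1, 2, 'd')


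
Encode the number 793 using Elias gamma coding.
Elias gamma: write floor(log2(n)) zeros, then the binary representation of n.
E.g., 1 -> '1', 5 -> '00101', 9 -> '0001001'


num_bits = floor(log2(793)) + 1 = 10
leading_zeros = num_bits - 1 = 9
binary(793) = 1100011001

Elias gamma(793) = '000000000' + '1100011001' = 0000000001100011001 (19 bits)


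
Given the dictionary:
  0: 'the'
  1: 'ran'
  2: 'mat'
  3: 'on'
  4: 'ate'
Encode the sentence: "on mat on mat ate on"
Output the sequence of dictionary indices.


Look up each word in the dictionary:
  'on' -> 3
  'mat' -> 2
  'on' -> 3
  'mat' -> 2
  'ate' -> 4
  'on' -> 3

Encoded: [3, 2, 3, 2, 4, 3]


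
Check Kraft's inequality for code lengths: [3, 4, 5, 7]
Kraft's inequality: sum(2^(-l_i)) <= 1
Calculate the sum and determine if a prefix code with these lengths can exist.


Sum = 2^(-3) + 2^(-4) + 2^(-5) + 2^(-7)
    = 0.125 + 0.0625 + 0.03125 + 0.0078125
    = 29/128 = 0.2265625
Since 0.2265625 <= 1, Kraft's inequality IS satisfied.
A prefix code with these lengths CAN exist.

Kraft sum = 0.2265625. Satisfied.


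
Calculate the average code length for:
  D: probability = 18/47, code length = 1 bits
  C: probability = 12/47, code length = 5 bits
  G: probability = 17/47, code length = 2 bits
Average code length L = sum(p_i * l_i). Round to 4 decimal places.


Weighted contributions p_i * l_i:
  D: (18/47) * 1 = 18/47
  C: (12/47) * 5 = 60/47
  G: (17/47) * 2 = 34/47
Sum = (18 + 60 + 34)/47 = 112/47

L = 112/47 = 2.3830 bits/symbol


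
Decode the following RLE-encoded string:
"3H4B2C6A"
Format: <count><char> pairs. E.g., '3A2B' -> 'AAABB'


Expanding each <count><char> pair:
  3H -> 'HHH'
  4B -> 'BBBB'
  2C -> 'CC'
  6A -> 'AAAAAA'

Decoded = HHHBBBBCCAAAAAA


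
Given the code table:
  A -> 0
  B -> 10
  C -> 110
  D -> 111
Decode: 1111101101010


Decoding:
111 -> D
110 -> C
110 -> C
10 -> B
10 -> B


Result: DCCBB


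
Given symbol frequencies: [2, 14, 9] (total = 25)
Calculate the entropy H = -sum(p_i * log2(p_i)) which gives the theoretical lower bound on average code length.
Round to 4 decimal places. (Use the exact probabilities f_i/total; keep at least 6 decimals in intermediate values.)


Per-symbol terms -p_i * log2(p_i) with p_i = f_i/25:
  p = 2/25 = 0.080000: log2(p) = -3.643856, -p*log2(p) = 0.291508
  p = 14/25 = 0.560000: log2(p) = -0.836501, -p*log2(p) = 0.468441
  p = 9/25 = 0.360000: log2(p) = -1.473931, -p*log2(p) = 0.530615
H = 0.291508 + 0.468441 + 0.530615 = 1.290564

H = 1.2906 bits/symbol


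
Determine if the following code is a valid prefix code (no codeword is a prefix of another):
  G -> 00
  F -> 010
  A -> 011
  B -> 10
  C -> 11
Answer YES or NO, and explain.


Checking each pair (does one codeword prefix another?):
  G='00' vs F='010': no prefix
  G='00' vs A='011': no prefix
  G='00' vs B='10': no prefix
  G='00' vs C='11': no prefix
  F='010' vs G='00': no prefix
  F='010' vs A='011': no prefix
  F='010' vs B='10': no prefix
  F='010' vs C='11': no prefix
  A='011' vs G='00': no prefix
  A='011' vs F='010': no prefix
  A='011' vs B='10': no prefix
  A='011' vs C='11': no prefix
  B='10' vs G='00': no prefix
  B='10' vs F='010': no prefix
  B='10' vs A='011': no prefix
  B='10' vs C='11': no prefix
  C='11' vs G='00': no prefix
  C='11' vs F='010': no prefix
  C='11' vs A='011': no prefix
  C='11' vs B='10': no prefix
No violation found over all pairs.

YES -- this is a valid prefix code. No codeword is a prefix of any other codeword.


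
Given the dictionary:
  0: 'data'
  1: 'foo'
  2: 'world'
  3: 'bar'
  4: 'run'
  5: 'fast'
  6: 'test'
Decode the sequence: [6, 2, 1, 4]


Look up each index in the dictionary:
  6 -> 'test'
  2 -> 'world'
  1 -> 'foo'
  4 -> 'run'

Decoded: "test world foo run"


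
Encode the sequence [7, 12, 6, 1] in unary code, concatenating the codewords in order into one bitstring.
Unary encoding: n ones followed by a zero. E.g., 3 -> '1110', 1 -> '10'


Encode each number as n ones followed by a terminating 0:
  7 -> 11111110 (8 bits)
  12 -> 1111111111110 (13 bits)
  6 -> 1111110 (7 bits)
  1 -> 10 (2 bits)
Total length = 8 + 13 + 7 + 2 = 30 bits.

Unary([7, 12, 6, 1]) = 111111101111111111110111111010 (30 bits)


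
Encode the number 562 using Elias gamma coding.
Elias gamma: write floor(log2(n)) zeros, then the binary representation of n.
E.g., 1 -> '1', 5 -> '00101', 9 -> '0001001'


num_bits = floor(log2(562)) + 1 = 10
leading_zeros = num_bits - 1 = 9
binary(562) = 1000110010

Elias gamma(562) = '000000000' + '1000110010' = 0000000001000110010 (19 bits)


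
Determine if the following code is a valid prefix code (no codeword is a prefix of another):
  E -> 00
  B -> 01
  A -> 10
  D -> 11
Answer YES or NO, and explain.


Checking each pair (does one codeword prefix another?):
  E='00' vs B='01': no prefix
  E='00' vs A='10': no prefix
  E='00' vs D='11': no prefix
  B='01' vs E='00': no prefix
  B='01' vs A='10': no prefix
  B='01' vs D='11': no prefix
  A='10' vs E='00': no prefix
  A='10' vs B='01': no prefix
  A='10' vs D='11': no prefix
  D='11' vs E='00': no prefix
  D='11' vs B='01': no prefix
  D='11' vs A='10': no prefix
No violation found over all pairs.

YES -- this is a valid prefix code. No codeword is a prefix of any other codeword.


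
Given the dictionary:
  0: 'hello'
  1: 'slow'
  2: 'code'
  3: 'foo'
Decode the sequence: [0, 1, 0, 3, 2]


Look up each index in the dictionary:
  0 -> 'hello'
  1 -> 'slow'
  0 -> 'hello'
  3 -> 'foo'
  2 -> 'code'

Decoded: "hello slow hello foo code"


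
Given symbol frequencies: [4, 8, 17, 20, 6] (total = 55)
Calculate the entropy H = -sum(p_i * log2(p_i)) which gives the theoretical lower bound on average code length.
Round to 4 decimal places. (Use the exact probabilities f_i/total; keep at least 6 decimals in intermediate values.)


Per-symbol terms -p_i * log2(p_i) with p_i = f_i/55:
  p = 4/55 = 0.072727: log2(p) = -3.781360, -p*log2(p) = 0.275008
  p = 8/55 = 0.145455: log2(p) = -2.781360, -p*log2(p) = 0.404561
  p = 17/55 = 0.309091: log2(p) = -1.693897, -p*log2(p) = 0.523568
  p = 20/55 = 0.363636: log2(p) = -1.459432, -p*log2(p) = 0.530702
  p = 6/55 = 0.109091: log2(p) = -3.196397, -p*log2(p) = 0.348698
H = 0.275008 + 0.404561 + 0.523568 + 0.530702 + 0.348698 = 2.082537

H = 2.0825 bits/symbol


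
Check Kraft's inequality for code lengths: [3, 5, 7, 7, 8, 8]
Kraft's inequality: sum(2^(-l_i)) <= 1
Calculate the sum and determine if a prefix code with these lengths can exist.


Sum = 2^(-3) + 2^(-5) + 2^(-7) + 2^(-7) + 2^(-8) + 2^(-8)
    = 0.125 + 0.03125 + 0.0078125 + 0.0078125 + 0.00390625 + 0.00390625
    = 46/256 = 0.1796875
Since 0.1796875 <= 1, Kraft's inequality IS satisfied.
A prefix code with these lengths CAN exist.

Kraft sum = 0.1796875. Satisfied.


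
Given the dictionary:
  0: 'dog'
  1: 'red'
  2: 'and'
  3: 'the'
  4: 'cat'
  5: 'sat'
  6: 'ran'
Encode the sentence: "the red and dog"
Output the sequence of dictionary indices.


Look up each word in the dictionary:
  'the' -> 3
  'red' -> 1
  'and' -> 2
  'dog' -> 0

Encoded: [3, 1, 2, 0]


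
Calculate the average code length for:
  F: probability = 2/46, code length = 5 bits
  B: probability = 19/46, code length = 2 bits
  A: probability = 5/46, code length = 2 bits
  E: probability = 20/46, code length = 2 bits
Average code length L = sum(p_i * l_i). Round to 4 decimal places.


Weighted contributions p_i * l_i:
  F: (2/46) * 5 = 10/46
  B: (19/46) * 2 = 38/46
  A: (5/46) * 2 = 10/46
  E: (20/46) * 2 = 40/46
Sum = (10 + 38 + 10 + 40)/46 = 98/46

L = 98/46 = 2.1304 bits/symbol


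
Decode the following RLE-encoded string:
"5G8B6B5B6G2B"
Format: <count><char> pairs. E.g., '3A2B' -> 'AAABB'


Expanding each <count><char> pair:
  5G -> 'GGGGG'
  8B -> 'BBBBBBBB'
  6B -> 'BBBBBB'
  5B -> 'BBBBB'
  6G -> 'GGGGGG'
  2B -> 'BB'

Decoded = GGGGGBBBBBBBBBBBBBBBBBBBGGGGGGBB


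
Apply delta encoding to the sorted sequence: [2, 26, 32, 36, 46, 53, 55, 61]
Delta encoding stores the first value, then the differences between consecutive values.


First value: 2
Deltas:
  26 - 2 = 24
  32 - 26 = 6
  36 - 32 = 4
  46 - 36 = 10
  53 - 46 = 7
  55 - 53 = 2
  61 - 55 = 6


Delta encoded: [2, 24, 6, 4, 10, 7, 2, 6]


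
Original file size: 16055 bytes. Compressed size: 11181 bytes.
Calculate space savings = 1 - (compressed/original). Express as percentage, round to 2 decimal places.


ratio = compressed/original = 11181/16055 = 0.696419
savings = 1 - ratio = 1 - 0.696419 = 0.303581
as a percentage: 0.303581 * 100 = 30.36%

Space savings = 1 - 11181/16055 = 30.36%


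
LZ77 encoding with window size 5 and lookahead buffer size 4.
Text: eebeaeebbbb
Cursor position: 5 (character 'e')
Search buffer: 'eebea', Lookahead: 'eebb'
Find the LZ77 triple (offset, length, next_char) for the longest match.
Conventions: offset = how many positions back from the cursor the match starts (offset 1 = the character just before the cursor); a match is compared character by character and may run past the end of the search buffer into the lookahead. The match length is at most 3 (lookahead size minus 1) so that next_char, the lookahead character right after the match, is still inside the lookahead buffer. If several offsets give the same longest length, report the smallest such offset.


Try each offset into the search buffer:
  offset=1 (pos 4, char 'a'): match length 0
  offset=2 (pos 3, char 'e'): match length 1
  offset=3 (pos 2, char 'b'): match length 0
  offset=4 (pos 1, char 'e'): match length 1
  offset=5 (pos 0, char 'e'): match length 3
Longest match has length 3 at offset 5.
next_char = character at position 5 + 3 = 8 -> 'b'

Best match: offset=5, length=3 (matching 'eeb' starting at position 0)
LZ77 triple: (5, 3, 'b')


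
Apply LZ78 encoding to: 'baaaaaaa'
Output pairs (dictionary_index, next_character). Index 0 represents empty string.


LZ78 encoding steps:
Dictionary: {0: ''}
Step 1: w='' (idx 0), next='b' -> output (0, 'b'), add 'b' as idx 1
Step 2: w='' (idx 0), next='a' -> output (0, 'a'), add 'a' as idx 2
Step 3: w='a' (idx 2), next='a' -> output (2, 'a'), add 'aa' as idx 3
Step 4: w='aa' (idx 3), next='a' -> output (3, 'a'), add 'aaa' as idx 4
Step 5: w='a' (idx 2), end of input -> output (2, '')


Encoded: [(0, 'b'), (0, 'a'), (2, 'a'), (3, 'a'), (2, '')]


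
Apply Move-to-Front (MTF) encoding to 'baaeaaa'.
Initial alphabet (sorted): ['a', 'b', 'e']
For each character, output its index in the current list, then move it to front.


MTF encoding:
'b': index 1 in ['a', 'b', 'e'] -> ['b', 'a', 'e']
'a': index 1 in ['b', 'a', 'e'] -> ['a', 'b', 'e']
'a': index 0 in ['a', 'b', 'e'] -> ['a', 'b', 'e']
'e': index 2 in ['a', 'b', 'e'] -> ['e', 'a', 'b']
'a': index 1 in ['e', 'a', 'b'] -> ['a', 'e', 'b']
'a': index 0 in ['a', 'e', 'b'] -> ['a', 'e', 'b']
'a': index 0 in ['a', 'e', 'b'] -> ['a', 'e', 'b']


Output: [1, 1, 0, 2, 1, 0, 0]


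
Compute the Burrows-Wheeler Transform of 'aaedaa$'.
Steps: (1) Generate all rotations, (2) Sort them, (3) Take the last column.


Rotations (sorted):
  0: $aaedaa -> last char: a
  1: a$aaeda -> last char: a
  2: aa$aaed -> last char: d
  3: aaedaa$ -> last char: $
  4: aedaa$a -> last char: a
  5: daa$aae -> last char: e
  6: edaa$aa -> last char: a


BWT = aad$aea


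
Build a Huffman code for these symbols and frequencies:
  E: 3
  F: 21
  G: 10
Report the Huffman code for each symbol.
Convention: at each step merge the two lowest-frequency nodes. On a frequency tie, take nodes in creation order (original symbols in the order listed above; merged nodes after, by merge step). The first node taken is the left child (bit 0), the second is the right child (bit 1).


Huffman tree construction:
Step 1: Merge E(3) + G(10) = 13
Step 2: Merge (E+G)(13) + F(21) = 34
Read each symbol's code off the tree from the root (left child = 0, right child = 1).

Codes:
  E: 00 (length 2)
  F: 1 (length 1)
  G: 01 (length 2)
Average code length: 47/34 = 1.3824 bits/symbol


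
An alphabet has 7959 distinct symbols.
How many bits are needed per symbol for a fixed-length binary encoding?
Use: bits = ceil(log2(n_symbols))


log2(7959) = 12.9584
Bracket: 2^12 = 4096 < 7959 <= 2^13 = 8192
So ceil(log2(7959)) = 13

bits = ceil(log2(7959)) = ceil(12.9584) = 13 bits


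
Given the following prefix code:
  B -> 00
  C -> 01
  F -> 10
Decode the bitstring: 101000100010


Decoding step by step:
Bits 10 -> F
Bits 10 -> F
Bits 00 -> B
Bits 10 -> F
Bits 00 -> B
Bits 10 -> F


Decoded message: FFBFBF


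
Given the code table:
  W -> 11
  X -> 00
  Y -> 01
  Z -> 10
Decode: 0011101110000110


Decoding:
00 -> X
11 -> W
10 -> Z
11 -> W
10 -> Z
00 -> X
01 -> Y
10 -> Z


Result: XWZWZXYZ


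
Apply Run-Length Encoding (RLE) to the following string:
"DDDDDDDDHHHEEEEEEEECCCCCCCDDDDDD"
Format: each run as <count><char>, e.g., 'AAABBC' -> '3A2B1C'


Scanning runs left to right:
  i=0: run of 'D' x 8 -> '8D'
  i=8: run of 'H' x 3 -> '3H'
  i=11: run of 'E' x 8 -> '8E'
  i=19: run of 'C' x 7 -> '7C'
  i=26: run of 'D' x 6 -> '6D'

RLE = 8D3H8E7C6D


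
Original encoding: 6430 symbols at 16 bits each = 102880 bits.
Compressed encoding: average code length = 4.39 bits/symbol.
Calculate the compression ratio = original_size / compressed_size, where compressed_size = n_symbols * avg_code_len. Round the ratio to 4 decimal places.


original_size = n_symbols * orig_bits = 6430 * 16 = 102880 bits
compressed_size = n_symbols * avg_code_len = 6430 * 4.39 = 28227.7 bits
ratio = original_size / compressed_size = 102880 / 28227.7 = 3.6446

Compression ratio = 3.6446


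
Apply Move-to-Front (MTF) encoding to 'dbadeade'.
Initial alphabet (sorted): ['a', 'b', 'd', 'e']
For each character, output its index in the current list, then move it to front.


MTF encoding:
'd': index 2 in ['a', 'b', 'd', 'e'] -> ['d', 'a', 'b', 'e']
'b': index 2 in ['d', 'a', 'b', 'e'] -> ['b', 'd', 'a', 'e']
'a': index 2 in ['b', 'd', 'a', 'e'] -> ['a', 'b', 'd', 'e']
'd': index 2 in ['a', 'b', 'd', 'e'] -> ['d', 'a', 'b', 'e']
'e': index 3 in ['d', 'a', 'b', 'e'] -> ['e', 'd', 'a', 'b']
'a': index 2 in ['e', 'd', 'a', 'b'] -> ['a', 'e', 'd', 'b']
'd': index 2 in ['a', 'e', 'd', 'b'] -> ['d', 'a', 'e', 'b']
'e': index 2 in ['d', 'a', 'e', 'b'] -> ['e', 'd', 'a', 'b']


Output: [2, 2, 2, 2, 3, 2, 2, 2]


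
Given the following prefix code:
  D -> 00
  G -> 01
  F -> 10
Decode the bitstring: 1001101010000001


Decoding step by step:
Bits 10 -> F
Bits 01 -> G
Bits 10 -> F
Bits 10 -> F
Bits 10 -> F
Bits 00 -> D
Bits 00 -> D
Bits 01 -> G


Decoded message: FGFFFDDG


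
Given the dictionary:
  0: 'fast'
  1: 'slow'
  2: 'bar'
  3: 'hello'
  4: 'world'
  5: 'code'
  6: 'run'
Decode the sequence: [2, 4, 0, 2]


Look up each index in the dictionary:
  2 -> 'bar'
  4 -> 'world'
  0 -> 'fast'
  2 -> 'bar'

Decoded: "bar world fast bar"


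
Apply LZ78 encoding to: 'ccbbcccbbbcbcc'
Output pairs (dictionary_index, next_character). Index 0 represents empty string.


LZ78 encoding steps:
Dictionary: {0: ''}
Step 1: w='' (idx 0), next='c' -> output (0, 'c'), add 'c' as idx 1
Step 2: w='c' (idx 1), next='b' -> output (1, 'b'), add 'cb' as idx 2
Step 3: w='' (idx 0), next='b' -> output (0, 'b'), add 'b' as idx 3
Step 4: w='c' (idx 1), next='c' -> output (1, 'c'), add 'cc' as idx 4
Step 5: w='cb' (idx 2), next='b' -> output (2, 'b'), add 'cbb' as idx 5
Step 6: w='b' (idx 3), next='c' -> output (3, 'c'), add 'bc' as idx 6
Step 7: w='bc' (idx 6), next='c' -> output (6, 'c'), add 'bcc' as idx 7


Encoded: [(0, 'c'), (1, 'b'), (0, 'b'), (1, 'c'), (2, 'b'), (3, 'c'), (6, 'c')]


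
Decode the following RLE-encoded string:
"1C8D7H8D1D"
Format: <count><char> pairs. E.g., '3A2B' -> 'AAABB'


Expanding each <count><char> pair:
  1C -> 'C'
  8D -> 'DDDDDDDD'
  7H -> 'HHHHHHH'
  8D -> 'DDDDDDDD'
  1D -> 'D'

Decoded = CDDDDDDDDHHHHHHHDDDDDDDDD


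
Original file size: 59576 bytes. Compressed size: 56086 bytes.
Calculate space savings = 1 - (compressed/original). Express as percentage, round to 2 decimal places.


ratio = compressed/original = 56086/59576 = 0.941419
savings = 1 - ratio = 1 - 0.941419 = 0.058581
as a percentage: 0.058581 * 100 = 5.86%

Space savings = 1 - 56086/59576 = 5.86%


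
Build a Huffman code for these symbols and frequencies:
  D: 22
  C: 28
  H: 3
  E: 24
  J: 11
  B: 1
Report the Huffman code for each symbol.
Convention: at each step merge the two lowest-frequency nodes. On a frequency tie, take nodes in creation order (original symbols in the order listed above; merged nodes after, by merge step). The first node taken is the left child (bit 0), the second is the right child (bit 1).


Huffman tree construction:
Step 1: Merge B(1) + H(3) = 4
Step 2: Merge (B+H)(4) + J(11) = 15
Step 3: Merge ((B+H)+J)(15) + D(22) = 37
Step 4: Merge E(24) + C(28) = 52
Step 5: Merge (((B+H)+J)+D)(37) + (E+C)(52) = 89
Read each symbol's code off the tree from the root (left child = 0, right child = 1).

Codes:
  D: 01 (length 2)
  C: 11 (length 2)
  H: 0001 (length 4)
  E: 10 (length 2)
  J: 001 (length 3)
  B: 0000 (length 4)
Average code length: 197/89 = 2.2135 bits/symbol


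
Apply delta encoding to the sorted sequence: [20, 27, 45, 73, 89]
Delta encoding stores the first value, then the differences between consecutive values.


First value: 20
Deltas:
  27 - 20 = 7
  45 - 27 = 18
  73 - 45 = 28
  89 - 73 = 16


Delta encoded: [20, 7, 18, 28, 16]


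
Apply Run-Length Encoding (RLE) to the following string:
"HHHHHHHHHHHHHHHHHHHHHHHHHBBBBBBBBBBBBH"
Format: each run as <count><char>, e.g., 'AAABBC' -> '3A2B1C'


Scanning runs left to right:
  i=0: run of 'H' x 25 -> '25H'
  i=25: run of 'B' x 12 -> '12B'
  i=37: run of 'H' x 1 -> '1H'

RLE = 25H12B1H


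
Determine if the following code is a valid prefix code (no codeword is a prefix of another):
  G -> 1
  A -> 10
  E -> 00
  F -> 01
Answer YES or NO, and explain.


Checking each pair (does one codeword prefix another?):
  G='1' vs A='10': prefix -- VIOLATION

NO -- this is NOT a valid prefix code. G (1) is a prefix of A (10).


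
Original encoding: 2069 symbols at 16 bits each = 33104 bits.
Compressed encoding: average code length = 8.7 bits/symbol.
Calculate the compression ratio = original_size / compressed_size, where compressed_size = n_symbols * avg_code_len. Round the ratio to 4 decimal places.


original_size = n_symbols * orig_bits = 2069 * 16 = 33104 bits
compressed_size = n_symbols * avg_code_len = 2069 * 8.7 = 18000.3 bits
ratio = original_size / compressed_size = 33104 / 18000.3 = 1.8391

Compression ratio = 1.8391


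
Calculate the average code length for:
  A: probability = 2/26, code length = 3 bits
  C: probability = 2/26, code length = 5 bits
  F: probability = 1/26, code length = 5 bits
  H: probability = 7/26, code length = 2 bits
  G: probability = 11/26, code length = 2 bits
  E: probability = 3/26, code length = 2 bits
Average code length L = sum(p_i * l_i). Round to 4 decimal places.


Weighted contributions p_i * l_i:
  A: (2/26) * 3 = 6/26
  C: (2/26) * 5 = 10/26
  F: (1/26) * 5 = 5/26
  H: (7/26) * 2 = 14/26
  G: (11/26) * 2 = 22/26
  E: (3/26) * 2 = 6/26
Sum = (6 + 10 + 5 + 14 + 22 + 6)/26 = 63/26

L = 63/26 = 2.4231 bits/symbol


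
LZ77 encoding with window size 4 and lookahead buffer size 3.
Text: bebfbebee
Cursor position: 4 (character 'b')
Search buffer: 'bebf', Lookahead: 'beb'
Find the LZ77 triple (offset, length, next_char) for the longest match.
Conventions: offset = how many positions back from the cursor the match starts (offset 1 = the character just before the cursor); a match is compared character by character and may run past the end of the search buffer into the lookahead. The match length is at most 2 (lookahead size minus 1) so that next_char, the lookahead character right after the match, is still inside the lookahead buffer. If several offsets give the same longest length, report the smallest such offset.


Try each offset into the search buffer:
  offset=1 (pos 3, char 'f'): match length 0
  offset=2 (pos 2, char 'b'): match length 1
  offset=3 (pos 1, char 'e'): match length 0
  offset=4 (pos 0, char 'b'): match length 2
Longest match has length 2 at offset 4.
next_char = character at position 4 + 2 = 6 -> 'b'

Best match: offset=4, length=2 (matching 'be' starting at position 0)
LZ77 triple: (4, 2, 'b')


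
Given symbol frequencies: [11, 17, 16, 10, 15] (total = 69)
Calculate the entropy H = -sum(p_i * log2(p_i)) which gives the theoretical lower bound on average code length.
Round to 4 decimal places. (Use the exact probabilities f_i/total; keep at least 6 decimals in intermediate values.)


Per-symbol terms -p_i * log2(p_i) with p_i = f_i/69:
  p = 11/69 = 0.159420: log2(p) = -2.649093, -p*log2(p) = 0.422319
  p = 17/69 = 0.246377: log2(p) = -2.021062, -p*log2(p) = 0.497943
  p = 16/69 = 0.231884: log2(p) = -2.108524, -p*log2(p) = 0.488933
  p = 10/69 = 0.144928: log2(p) = -2.786596, -p*log2(p) = 0.403855
  p = 15/69 = 0.217391: log2(p) = -2.201634, -p*log2(p) = 0.478616
H = 0.422319 + 0.497943 + 0.488933 + 0.403855 + 0.478616 = 2.291666

H = 2.2917 bits/symbol


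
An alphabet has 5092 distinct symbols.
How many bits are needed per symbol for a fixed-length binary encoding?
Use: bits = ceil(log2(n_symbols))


log2(5092) = 12.314
Bracket: 2^12 = 4096 < 5092 <= 2^13 = 8192
So ceil(log2(5092)) = 13

bits = ceil(log2(5092)) = ceil(12.314) = 13 bits


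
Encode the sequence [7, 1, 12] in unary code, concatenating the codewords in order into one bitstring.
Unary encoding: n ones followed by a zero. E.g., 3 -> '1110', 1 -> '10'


Encode each number as n ones followed by a terminating 0:
  7 -> 11111110 (8 bits)
  1 -> 10 (2 bits)
  12 -> 1111111111110 (13 bits)
Total length = 8 + 2 + 13 = 23 bits.

Unary([7, 1, 12]) = 11111110101111111111110 (23 bits)


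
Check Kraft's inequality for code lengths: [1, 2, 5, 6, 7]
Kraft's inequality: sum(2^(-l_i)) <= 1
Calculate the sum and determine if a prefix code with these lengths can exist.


Sum = 2^(-1) + 2^(-2) + 2^(-5) + 2^(-6) + 2^(-7)
    = 0.5 + 0.25 + 0.03125 + 0.015625 + 0.0078125
    = 103/128 = 0.8046875
Since 0.8046875 <= 1, Kraft's inequality IS satisfied.
A prefix code with these lengths CAN exist.

Kraft sum = 0.8046875. Satisfied.


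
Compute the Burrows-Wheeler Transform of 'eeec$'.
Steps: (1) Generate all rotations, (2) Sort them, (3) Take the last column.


Rotations (sorted):
  0: $eeec -> last char: c
  1: c$eee -> last char: e
  2: ec$ee -> last char: e
  3: eec$e -> last char: e
  4: eeec$ -> last char: $


BWT = ceee$


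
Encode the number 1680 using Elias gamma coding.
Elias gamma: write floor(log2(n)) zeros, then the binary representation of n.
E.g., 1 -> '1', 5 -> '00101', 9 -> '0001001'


num_bits = floor(log2(1680)) + 1 = 11
leading_zeros = num_bits - 1 = 10
binary(1680) = 11010010000

Elias gamma(1680) = '0000000000' + '11010010000' = 000000000011010010000 (21 bits)


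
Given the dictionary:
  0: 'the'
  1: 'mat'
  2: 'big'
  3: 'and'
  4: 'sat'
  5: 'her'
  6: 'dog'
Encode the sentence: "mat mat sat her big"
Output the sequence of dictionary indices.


Look up each word in the dictionary:
  'mat' -> 1
  'mat' -> 1
  'sat' -> 4
  'her' -> 5
  'big' -> 2

Encoded: [1, 1, 4, 5, 2]


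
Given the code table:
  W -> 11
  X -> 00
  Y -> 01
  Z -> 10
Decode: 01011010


Decoding:
01 -> Y
01 -> Y
10 -> Z
10 -> Z


Result: YYZZ
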